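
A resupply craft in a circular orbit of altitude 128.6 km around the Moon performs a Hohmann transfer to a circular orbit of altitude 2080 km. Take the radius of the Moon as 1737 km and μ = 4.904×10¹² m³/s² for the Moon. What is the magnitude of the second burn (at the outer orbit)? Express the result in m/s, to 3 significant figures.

r₁ = 1737 + 128.6 = 1865.6 km = 1.8656×10⁶ m.
r₂ = 1737 + 2080 = 3817.0 km = 3.8170×10⁶ m.
Transfer ellipse a_t = (r₁ + r₂)/2 = 2.841×10⁶ m.
At r₁: circular v_c1 = √(μ/r₁) = 1621 m/s; transfer-perilune v_p = √[μ(2/r₁ − 1/a_t)] = 1879 m/s.
At r₂: circular v_c2 = √(μ/r₂) = 1133 m/s; transfer-apolune v_a = √[μ(2/r₂ − 1/a_t)] = 918.5 m/s.
Δv₂ = v_c2 − v_a = 215.0 m/s.

Δv ≈ 215 m/s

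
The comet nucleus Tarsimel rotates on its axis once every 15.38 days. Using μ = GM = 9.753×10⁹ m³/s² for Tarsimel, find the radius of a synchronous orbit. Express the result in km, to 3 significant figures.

r_sync ≈ 7580 km

T = 15.38 days = 1.329×10⁶ s.
A synchronous orbit has period T, so by Kepler's third law a = (μT²/4π²)^(1/3).
μT²/4π² = 9.753×10⁹ × (1.329×10⁶)² / 39.48 = 4.362×10²⁰ m³.
a = 7.584×10⁶ m = 7584.1 km.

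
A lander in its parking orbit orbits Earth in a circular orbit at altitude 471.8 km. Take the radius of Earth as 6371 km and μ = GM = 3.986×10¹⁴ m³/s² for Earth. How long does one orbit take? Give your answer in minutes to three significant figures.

r = 6371 + 471.8 = 6842.8 km = 6.8428×10⁶ m.
Kepler's third law: T = 2π√(r³/μ) = 2π√((6.843×10⁶)³ / 3.986×10¹⁴).
r³/μ = 8.038×10⁵ s², so T = 2π × 8.966×10² = 5.633×10³ s.
Converting: 5.633×10³ s ÷ 60.00 = 93.89 minutes.

T ≈ 93.9 minutes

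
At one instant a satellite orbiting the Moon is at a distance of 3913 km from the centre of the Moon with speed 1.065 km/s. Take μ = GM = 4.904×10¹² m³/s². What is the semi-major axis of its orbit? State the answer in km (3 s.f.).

a ≈ 3570 km

r = 3.913×10⁶ m.
Specific orbital energy ε = v²/2 − μ/r = (1065)²/2 − 4.904×10¹²/3.913×10⁶ = -6.861×10⁵ J/kg.
Since ε = −μ/(2a), a = −μ/(2ε) = 3.574×10⁶ m = 3573.6 km.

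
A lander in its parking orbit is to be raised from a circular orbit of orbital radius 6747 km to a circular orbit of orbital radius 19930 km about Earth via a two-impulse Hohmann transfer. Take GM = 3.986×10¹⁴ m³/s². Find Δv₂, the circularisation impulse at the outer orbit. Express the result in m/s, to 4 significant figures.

r₁ = 6747 km = 6.747×10⁶ m.
r₂ = 19930 km = 1.993×10⁷ m.
Transfer ellipse a_t = (r₁ + r₂)/2 = 1.334×10⁷ m.
At r₁: circular v_c1 = √(μ/r₁) = 7686 m/s; transfer-perigee v_p = √[μ(2/r₁ − 1/a_t)] = 9395 m/s.
At r₂: circular v_c2 = √(μ/r₂) = 4472 m/s; transfer-apogee v_a = √[μ(2/r₂ − 1/a_t)] = 3181 m/s.
Δv₂ = v_c2 − v_a = 1291 m/s.

Δv ≈ 1291 m/s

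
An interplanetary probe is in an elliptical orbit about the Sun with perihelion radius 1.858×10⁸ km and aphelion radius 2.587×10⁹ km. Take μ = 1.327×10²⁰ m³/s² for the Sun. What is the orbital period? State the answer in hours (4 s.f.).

T ≈ 247300 hours

Semi-major axis a = (r_p + r_a)/2 = (1.8580×10⁸ + 2.5870×10⁹)/2 = 1.3864×10⁹ km = 1.386×10¹² m.
By Kepler's third law T = 2π√(a³/μ) = 2π × 1.417×10⁸ = 8.904×10⁸ s.
= 2.473×10⁵ hours.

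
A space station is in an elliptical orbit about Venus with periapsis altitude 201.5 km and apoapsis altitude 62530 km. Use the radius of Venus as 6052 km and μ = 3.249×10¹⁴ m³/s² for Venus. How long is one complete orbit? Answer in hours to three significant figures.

r_p = 6052 + 201.5 = 6253.5 km = 6.2535×10⁶ m.
r_a = 6052 + 62530 = 68582 km = 6.8582×10⁷ m.
Semi-major axis a = (r_p + r_a)/2 = (6253.5 + 68582)/2 = 37418 km = 3.742×10⁷ m.
By Kepler's third law T = 2π√(a³/μ) = 2π × 1.270×10⁴ = 7.979×10⁴ s.
= 22.16 hours.

T ≈ 22.2 hours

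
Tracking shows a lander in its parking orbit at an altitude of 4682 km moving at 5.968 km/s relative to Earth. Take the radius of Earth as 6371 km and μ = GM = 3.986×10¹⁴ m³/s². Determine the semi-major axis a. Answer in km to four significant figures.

a ≈ 10920 km

r = 6371 + 4682 = 11053 km = 1.105×10⁷ m.
Specific orbital energy ε = v²/2 − μ/r = (5968)²/2 − 3.986×10¹⁴/1.105×10⁷ = -1.825×10⁷ J/kg.
Since ε = −μ/(2a), a = −μ/(2ε) = 1.092×10⁷ m = 10918 km.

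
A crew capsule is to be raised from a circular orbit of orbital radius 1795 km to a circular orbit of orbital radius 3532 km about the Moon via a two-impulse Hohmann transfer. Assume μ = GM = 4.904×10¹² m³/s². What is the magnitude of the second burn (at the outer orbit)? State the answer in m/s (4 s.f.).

Δv ≈ 211.0 m/s

r₁ = 1795 km = 1.795×10⁶ m.
r₂ = 3532 km = 3.532×10⁶ m.
Transfer ellipse a_t = (r₁ + r₂)/2 = 2.664×10⁶ m.
At r₁: circular v_c1 = √(μ/r₁) = 1653 m/s; transfer-perilune v_p = √[μ(2/r₁ − 1/a_t)] = 1903 m/s.
At r₂: circular v_c2 = √(μ/r₂) = 1178 m/s; transfer-apolune v_a = √[μ(2/r₂ − 1/a_t)] = 967.3 m/s.
Δv₂ = v_c2 − v_a = 211.0 m/s.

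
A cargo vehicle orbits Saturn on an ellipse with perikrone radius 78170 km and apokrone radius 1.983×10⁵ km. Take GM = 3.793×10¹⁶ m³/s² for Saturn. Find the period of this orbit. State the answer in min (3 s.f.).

Semi-major axis a = (r_p + r_a)/2 = (78170 + 1.9830×10⁵)/2 = 1.3824×10⁵ km = 1.382×10⁸ m.
By Kepler's third law T = 2π√(a³/μ) = 2π × 8.345×10³ = 5.243×10⁴ s.
= 873.9 min.

T ≈ 874 min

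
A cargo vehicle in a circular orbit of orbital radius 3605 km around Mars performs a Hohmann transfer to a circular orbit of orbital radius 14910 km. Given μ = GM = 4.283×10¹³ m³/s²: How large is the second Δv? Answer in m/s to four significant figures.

Δv ≈ 637.2 m/s

r₁ = 3605 km = 3.605×10⁶ m.
r₂ = 14910 km = 1.491×10⁷ m.
Transfer ellipse a_t = (r₁ + r₂)/2 = 9.258×10⁶ m.
At r₁: circular v_c1 = √(μ/r₁) = 3447 m/s; transfer-periapsis v_p = √[μ(2/r₁ − 1/a_t)] = 4374 m/s.
At r₂: circular v_c2 = √(μ/r₂) = 1695 m/s; transfer-apoapsis v_a = √[μ(2/r₂ − 1/a_t)] = 1058 m/s.
Δv₂ = v_c2 − v_a = 637.2 m/s.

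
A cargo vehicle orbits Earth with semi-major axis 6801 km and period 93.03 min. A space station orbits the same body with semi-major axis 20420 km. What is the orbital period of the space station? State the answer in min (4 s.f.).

Kepler's third law: T² ∝ a³, so T₂ = T₁ (a₂/a₁)^(3/2).
a₂/a₁ = 3.002, (a₂/a₁)^(3/2) = 5.203.
T₂ = 93.03 × 5.203 = 484.0 min.

T₂ ≈ 484.0 min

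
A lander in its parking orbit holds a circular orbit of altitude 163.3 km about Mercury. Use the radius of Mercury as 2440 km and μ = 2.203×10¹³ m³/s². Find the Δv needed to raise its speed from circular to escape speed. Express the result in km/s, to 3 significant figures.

r = 2440 + 163.3 = 2603.3 km = 2.6033×10⁶ m.
Circular speed v_c = √(μ/r) = 2909 m/s.
Escape speed v_esc = √(2μ/r) = √2 × v_c = 4114 m/s.
Δv = v_esc − v_c = 1205 m/s = 1.205 km/s.

Δv ≈ 1.20 km/s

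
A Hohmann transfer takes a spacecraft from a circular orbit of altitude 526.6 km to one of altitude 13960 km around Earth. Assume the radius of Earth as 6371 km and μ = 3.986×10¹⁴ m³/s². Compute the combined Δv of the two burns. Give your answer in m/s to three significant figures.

r₁ = 6371 + 526.6 = 6897.6 km = 6.8976×10⁶ m.
r₂ = 6371 + 13960 = 20331 km = 2.0331×10⁷ m.
Transfer ellipse a_t = (r₁ + r₂)/2 = 1.361×10⁷ m.
At r₁: circular v_c1 = √(μ/r₁) = 7602 m/s; transfer-perigee v_p = √[μ(2/r₁ − 1/a_t)] = 9290 m/s.
Δv₁ = v_p − v_c1 = 1688 m/s.
At r₂: circular v_c2 = √(μ/r₂) = 4428 m/s; transfer-apogee v_a = √[μ(2/r₂ − 1/a_t)] = 3152 m/s.
Δv₂ = v_c2 − v_a = 1276 m/s.
Total Δv = Δv₁ + Δv₂ = 2964 m/s.

Δv_total ≈ 2960 m/s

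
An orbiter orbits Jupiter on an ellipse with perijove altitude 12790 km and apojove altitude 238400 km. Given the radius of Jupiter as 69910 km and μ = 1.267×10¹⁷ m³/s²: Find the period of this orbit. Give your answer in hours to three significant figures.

r_p = 69910 + 12790 = 82700 km = 8.2700×10⁷ m.
r_a = 69910 + 238400 = 308310 km = 3.0831×10⁸ m.
Semi-major axis a = (r_p + r_a)/2 = (82700 + 3.0831×10⁵)/2 = 1.9550×10⁵ km = 1.955×10⁸ m.
By Kepler's third law T = 2π√(a³/μ) = 2π × 7.680×10³ = 4.825×10⁴ s.
= 13.40 hours.

T ≈ 13.4 hours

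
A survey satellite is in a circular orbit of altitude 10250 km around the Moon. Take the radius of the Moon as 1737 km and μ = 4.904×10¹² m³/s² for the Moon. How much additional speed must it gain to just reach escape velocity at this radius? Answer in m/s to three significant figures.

r = 1737 + 10250 = 11987 km = 1.1987×10⁷ m.
Circular speed v_c = √(μ/r) = 639.6 m/s.
Escape speed v_esc = √(2μ/r) = √2 × v_c = 904.6 m/s.
Δv = v_esc − v_c = 264.9 m/s.

Δv ≈ 265 m/s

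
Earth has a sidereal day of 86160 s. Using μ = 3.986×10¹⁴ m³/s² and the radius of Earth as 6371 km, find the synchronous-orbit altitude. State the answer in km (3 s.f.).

A synchronous orbit has period T, so by Kepler's third law a = (μT²/4π²)^(1/3).
μT²/4π² = 3.986×10¹⁴ × (8.616×10⁴)² / 39.48 = 7.495×10²² m³.
a = 4.216×10⁷ m = 42163 km.
Altitude h = a − R = 42163 − 6371 = 35792 km.

h_sync ≈ 35800 km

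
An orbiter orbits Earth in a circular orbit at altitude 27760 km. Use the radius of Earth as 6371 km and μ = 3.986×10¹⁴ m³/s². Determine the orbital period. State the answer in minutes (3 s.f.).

T ≈ 1050 minutes

r = 6371 + 27760 = 34131 km = 3.4131×10⁷ m.
Kepler's third law: T = 2π√(r³/μ) = 2π√((3.413×10⁷)³ / 3.986×10¹⁴).
r³/μ = 9.975×10⁷ s², so T = 2π × 9.987×10³ = 6.275×10⁴ s.
Converting: 6.275×10⁴ s ÷ 60.00 = 1046 minutes.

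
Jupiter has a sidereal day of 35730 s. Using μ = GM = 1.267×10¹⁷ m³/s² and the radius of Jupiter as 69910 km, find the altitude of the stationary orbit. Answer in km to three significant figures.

h_sync ≈ 90100 km

A synchronous orbit has period T, so by Kepler's third law a = (μT²/4π²)^(1/3).
μT²/4π² = 1.267×10¹⁷ × (3.573×10⁴)² / 39.48 = 4.097×10²⁴ m³.
a = 1.600×10⁸ m = 1.6002×10⁵ km.
Altitude h = a − R = 1.6002×10⁵ − 69910 = 90105 km.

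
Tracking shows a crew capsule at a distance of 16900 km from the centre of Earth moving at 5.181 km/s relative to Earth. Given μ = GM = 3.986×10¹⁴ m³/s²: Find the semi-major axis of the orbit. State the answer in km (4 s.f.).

a ≈ 19610 km

r = 1.690×10⁷ m.
Specific orbital energy ε = v²/2 − μ/r = (5181)²/2 − 3.986×10¹⁴/1.690×10⁷ = -1.016×10⁷ J/kg.
Since ε = −μ/(2a), a = −μ/(2ε) = 1.961×10⁷ m = 19608 km.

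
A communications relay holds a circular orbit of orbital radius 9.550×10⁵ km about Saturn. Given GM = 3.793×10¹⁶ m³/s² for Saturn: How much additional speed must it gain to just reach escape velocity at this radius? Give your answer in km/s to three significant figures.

r = 9.550×10⁵ km = 9.550×10⁸ m.
Circular speed v_c = √(μ/r) = 6302 m/s.
Escape speed v_esc = √(2μ/r) = √2 × v_c = 8913 m/s.
Δv = v_esc − v_c = 2610 m/s = 2.610 km/s.

Δv ≈ 2.61 km/s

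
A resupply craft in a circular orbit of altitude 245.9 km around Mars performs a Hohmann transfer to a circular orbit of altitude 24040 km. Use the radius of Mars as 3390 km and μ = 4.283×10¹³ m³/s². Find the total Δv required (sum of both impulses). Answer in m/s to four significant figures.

Δv_total ≈ 1774 m/s

r₁ = 3390 + 245.9 = 3635.9 km = 3.6359×10⁶ m.
r₂ = 3390 + 24040 = 27430 km = 2.7430×10⁷ m.
Transfer ellipse a_t = (r₁ + r₂)/2 = 1.553×10⁷ m.
At r₁: circular v_c1 = √(μ/r₁) = 3432 m/s; transfer-periapsis v_p = √[μ(2/r₁ − 1/a_t)] = 4561 m/s.
Δv₁ = v_p − v_c1 = 1129 m/s.
At r₂: circular v_c2 = √(μ/r₂) = 1250 m/s; transfer-apoapsis v_a = √[μ(2/r₂ − 1/a_t)] = 604.6 m/s.
Δv₂ = v_c2 − v_a = 645.0 m/s.
Total Δv = Δv₁ + Δv₂ = 1774 m/s.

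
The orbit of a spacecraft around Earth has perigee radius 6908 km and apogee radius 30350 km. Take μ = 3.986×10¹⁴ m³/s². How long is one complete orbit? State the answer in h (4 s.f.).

T ≈ 7.029 h

Semi-major axis a = (r_p + r_a)/2 = (6908.0 + 30350)/2 = 18629 km = 1.863×10⁷ m.
By Kepler's third law T = 2π√(a³/μ) = 2π × 4.027×10³ = 2.530×10⁴ s.
= 7.029 h.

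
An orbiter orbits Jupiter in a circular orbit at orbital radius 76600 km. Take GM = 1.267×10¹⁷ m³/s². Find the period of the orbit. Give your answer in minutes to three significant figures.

T ≈ 197 minutes

r = 76600 km = 7.660×10⁷ m.
Kepler's third law: T = 2π√(r³/μ) = 2π√((7.660×10⁷)³ / 1.267×10¹⁷).
r³/μ = 3.547×10⁶ s², so T = 2π × 1.883×10³ = 1.183×10⁴ s.
Converting: 1.183×10⁴ s ÷ 60.00 = 197.2 minutes.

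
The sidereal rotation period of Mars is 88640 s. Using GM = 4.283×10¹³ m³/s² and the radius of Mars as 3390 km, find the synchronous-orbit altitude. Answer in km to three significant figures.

A synchronous orbit has period T, so by Kepler's third law a = (μT²/4π²)^(1/3).
μT²/4π² = 4.283×10¹³ × (8.864×10⁴)² / 39.48 = 8.524×10²¹ m³.
a = 2.043×10⁷ m = 20428 km.
Altitude h = a − R = 20428 − 3390 = 17038 km.

h_sync ≈ 17000 km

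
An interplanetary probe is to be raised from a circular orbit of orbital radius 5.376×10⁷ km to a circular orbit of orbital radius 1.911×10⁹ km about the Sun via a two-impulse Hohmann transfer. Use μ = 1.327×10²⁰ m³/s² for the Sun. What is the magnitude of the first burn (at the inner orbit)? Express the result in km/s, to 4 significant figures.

Δv ≈ 19.61 km/s

r₁ = 5.376×10⁷ km = 5.376×10¹⁰ m.
r₂ = 1.911×10⁹ km = 1.911×10¹² m.
Transfer ellipse a_t = (r₁ + r₂)/2 = 9.824×10¹¹ m.
At r₁: circular v_c1 = √(μ/r₁) = 49680 m/s; transfer-perihelion v_p = √[μ(2/r₁ − 1/a_t)] = 69290 m/s.
Δv₁ = v_p − v_c1 = 19610 m/s.
= 19.61 km/s.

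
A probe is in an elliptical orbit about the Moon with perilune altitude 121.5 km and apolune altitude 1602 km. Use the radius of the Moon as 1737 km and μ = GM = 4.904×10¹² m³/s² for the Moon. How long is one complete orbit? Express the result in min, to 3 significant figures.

T ≈ 198 min

r_p = 1737 + 121.5 = 1858.5 km = 1.8585×10⁶ m.
r_a = 1737 + 1602 = 3339.0 km = 3.3390×10⁶ m.
Semi-major axis a = (r_p + r_a)/2 = (1858.5 + 3339.0)/2 = 2598.8 km = 2.599×10⁶ m.
By Kepler's third law T = 2π√(a³/μ) = 2π × 1.892×10³ = 1.189×10⁴ s.
= 198.1 min.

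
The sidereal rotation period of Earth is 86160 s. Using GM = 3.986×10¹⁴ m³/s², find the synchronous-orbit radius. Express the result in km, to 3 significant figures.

A synchronous orbit has period T, so by Kepler's third law a = (μT²/4π²)^(1/3).
μT²/4π² = 3.986×10¹⁴ × (8.616×10⁴)² / 39.48 = 7.495×10²² m³.
a = 4.216×10⁷ m = 42163 km.

r_sync ≈ 42200 km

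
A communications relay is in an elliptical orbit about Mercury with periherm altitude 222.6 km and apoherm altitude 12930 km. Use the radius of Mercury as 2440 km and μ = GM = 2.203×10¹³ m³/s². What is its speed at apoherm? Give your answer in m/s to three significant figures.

v ≈ 651 m/s

r_p = 2440 + 222.6 = 2662.6 km = 2.6626×10⁶ m.
r_a = 2440 + 12930 = 15370 km = 1.5370×10⁷ m.
Semi-major axis a = (r_p + r_a)/2 = 9016.3 km = 9.016×10⁶ m.
Vis-viva: v² = μ(2/r − 1/a) = 2.203×10¹³ × (1.301×10⁻⁷ − 1.109×10⁻⁷) = 4.233×10⁵ m²/s².
v = 650.6 m/s.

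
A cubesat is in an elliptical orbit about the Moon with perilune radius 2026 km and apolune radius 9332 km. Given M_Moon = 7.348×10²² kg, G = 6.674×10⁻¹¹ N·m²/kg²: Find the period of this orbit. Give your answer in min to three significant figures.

T ≈ 640 min

μ = GM = 6.674×10⁻¹¹ × 7.348×10²² = 4.904×10¹² m³/s².
Semi-major axis a = (r_p + r_a)/2 = (2026.0 + 9332.0)/2 = 5679.0 km = 5.679×10⁶ m.
By Kepler's third law T = 2π√(a³/μ) = 2π × 6.111×10³ = 3.840×10⁴ s.
= 640.0 min.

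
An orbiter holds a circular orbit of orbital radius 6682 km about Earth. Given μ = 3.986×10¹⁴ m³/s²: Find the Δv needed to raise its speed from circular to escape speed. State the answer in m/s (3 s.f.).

r = 6682 km = 6.682×10⁶ m.
Circular speed v_c = √(μ/r) = 7724 m/s.
Escape speed v_esc = √(2μ/r) = √2 × v_c = 10920 m/s.
Δv = v_esc − v_c = 3199 m/s.

Δv ≈ 3200 m/s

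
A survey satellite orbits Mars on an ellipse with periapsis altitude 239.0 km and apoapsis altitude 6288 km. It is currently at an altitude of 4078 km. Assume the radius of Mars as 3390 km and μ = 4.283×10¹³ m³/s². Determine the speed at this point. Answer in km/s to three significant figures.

r_p = 3390 + 239.0 = 3629.0 km = 3.6290×10⁶ m.
r_a = 3390 + 6288 = 9678.0 km = 9.6780×10⁶ m.
r = 3390 + 4078 = 7468.0 km = 7.468×10⁶ m.
Semi-major axis a = (r_p + r_a)/2 = 6653.5 km = 6.654×10⁶ m.
Vis-viva: v² = μ(2/r − 1/a) = 4.283×10¹³ × (2.678×10⁻⁷ − 1.503×10⁻⁷) = 5.033×10⁶ m²/s².
v = 2243 m/s = 2.243 km/s.

v ≈ 2.24 km/s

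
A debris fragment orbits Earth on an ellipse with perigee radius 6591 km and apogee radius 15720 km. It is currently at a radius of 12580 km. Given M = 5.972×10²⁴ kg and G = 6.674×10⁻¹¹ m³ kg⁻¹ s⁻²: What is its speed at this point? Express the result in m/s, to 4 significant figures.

v ≈ 5257 m/s

μ = GM = 6.674×10⁻¹¹ × 5.972×10²⁴ = 3.986×10¹⁴ m³/s².
Semi-major axis a = (r_p + r_a)/2 = 11156 km = 1.116×10⁷ m.
Vis-viva: v² = μ(2/r − 1/a) = 3.986×10¹⁴ × (1.590×10⁻⁷ − 8.964×10⁻⁸) = 2.764×10⁷ m²/s².
v = 5257 m/s.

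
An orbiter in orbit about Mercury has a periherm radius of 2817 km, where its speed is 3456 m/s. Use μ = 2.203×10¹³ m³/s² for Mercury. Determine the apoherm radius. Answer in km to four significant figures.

r_p = 2.817×10⁶ m.
Specific energy ε = v²/2 − μ/r = -1.848×10⁶ J/kg, so a = −μ/(2ε) = 5.959×10⁶ m.
The apsides satisfy r_p + r_a = 2a, so the apoherm radius is 2a − r_p = 9.101×10⁶ m = 9101.4 km.

apoherm radius ≈ 9101 km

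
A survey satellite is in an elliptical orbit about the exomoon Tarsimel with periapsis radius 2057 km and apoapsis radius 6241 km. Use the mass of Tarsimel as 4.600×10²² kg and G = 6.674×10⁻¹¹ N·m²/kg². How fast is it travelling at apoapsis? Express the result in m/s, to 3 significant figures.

μ = GM = 6.674×10⁻¹¹ × 4.600×10²² = 3.070×10¹² m³/s².
Semi-major axis a = (r_p + r_a)/2 = 4149.0 km = 4.149×10⁶ m.
Vis-viva: v² = μ(2/r − 1/a) = 3.070×10¹² × (3.205×10⁻⁷ − 2.410×10⁻⁷) = 2.439×10⁵ m²/s².
v = 493.8 m/s.

v ≈ 494 m/s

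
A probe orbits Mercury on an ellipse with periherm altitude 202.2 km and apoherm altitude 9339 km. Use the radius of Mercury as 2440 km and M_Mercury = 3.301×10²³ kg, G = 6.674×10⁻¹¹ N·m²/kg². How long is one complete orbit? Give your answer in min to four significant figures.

μ = GM = 6.674×10⁻¹¹ × 3.301×10²³ = 2.203×10¹³ m³/s².
r_p = 2440 + 202.2 = 2642.2 km = 2.6422×10⁶ m.
r_a = 2440 + 9339 = 11779 km = 1.1779×10⁷ m.
Semi-major axis a = (r_p + r_a)/2 = (2642.2 + 11779)/2 = 7210.6 km = 7.211×10⁶ m.
By Kepler's third law T = 2π√(a³/μ) = 2π × 4.125×10³ = 2.592×10⁴ s.
= 432.0 min.

T ≈ 432.0 min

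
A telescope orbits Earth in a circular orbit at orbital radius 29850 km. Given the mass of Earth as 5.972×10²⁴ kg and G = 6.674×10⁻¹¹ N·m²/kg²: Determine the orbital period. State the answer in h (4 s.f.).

T ≈ 14.26 h

μ = GM = 6.674×10⁻¹¹ × 5.972×10²⁴ = 3.986×10¹⁴ m³/s².
r = 29850 km = 2.985×10⁷ m.
Kepler's third law: T = 2π√(r³/μ) = 2π√((2.985×10⁷)³ / 3.986×10¹⁴).
r³/μ = 6.673×10⁷ s², so T = 2π × 8.169×10³ = 5.133×10⁴ s.
Converting: 5.133×10⁴ s ÷ 3600 = 14.26 h.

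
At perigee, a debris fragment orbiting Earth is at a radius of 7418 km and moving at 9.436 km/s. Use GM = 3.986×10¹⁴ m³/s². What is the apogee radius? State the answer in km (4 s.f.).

apogee radius ≈ 35840 km

r_p = 7.418×10⁶ m.
Specific energy ε = v²/2 − μ/r = -9.215×10⁶ J/kg, so a = −μ/(2ε) = 2.163×10⁷ m.
The apsides satisfy r_p + r_a = 2a, so the apogee radius is 2a − r_p = 3.584×10⁷ m = 35837 km.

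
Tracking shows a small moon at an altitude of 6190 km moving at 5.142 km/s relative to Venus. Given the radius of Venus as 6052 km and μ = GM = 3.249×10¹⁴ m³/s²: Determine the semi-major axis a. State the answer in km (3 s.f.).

a ≈ 12200 km

r = 6052 + 6190 = 12242 km = 1.224×10⁷ m.
Specific orbital energy ε = v²/2 − μ/r = (5142)²/2 − 3.249×10¹⁴/1.224×10⁷ = -1.332×10⁷ J/kg.
Since ε = −μ/(2a), a = −μ/(2ε) = 1.220×10⁷ m = 12196 km.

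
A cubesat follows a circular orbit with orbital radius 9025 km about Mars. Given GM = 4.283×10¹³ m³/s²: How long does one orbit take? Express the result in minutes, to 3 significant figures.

T ≈ 434 minutes

r = 9025 km = 9.025×10⁶ m.
Kepler's third law: T = 2π√(r³/μ) = 2π√((9.025×10⁶)³ / 4.283×10¹³).
r³/μ = 1.716×10⁷ s², so T = 2π × 4.143×10³ = 2.603×10⁴ s.
Converting: 2.603×10⁴ s ÷ 60.00 = 433.8 minutes.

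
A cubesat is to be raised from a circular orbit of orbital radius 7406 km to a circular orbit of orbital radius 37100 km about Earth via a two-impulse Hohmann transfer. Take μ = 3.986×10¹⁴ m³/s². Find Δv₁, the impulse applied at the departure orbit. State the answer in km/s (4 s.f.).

Δv ≈ 2.136 km/s

r₁ = 7406 km = 7.406×10⁶ m.
r₂ = 37100 km = 3.710×10⁷ m.
Transfer ellipse a_t = (r₁ + r₂)/2 = 2.225×10⁷ m.
At r₁: circular v_c1 = √(μ/r₁) = 7336 m/s; transfer-perigee v_p = √[μ(2/r₁ − 1/a_t)] = 9473 m/s.
Δv₁ = v_p − v_c1 = 2136 m/s.
= 2.136 km/s.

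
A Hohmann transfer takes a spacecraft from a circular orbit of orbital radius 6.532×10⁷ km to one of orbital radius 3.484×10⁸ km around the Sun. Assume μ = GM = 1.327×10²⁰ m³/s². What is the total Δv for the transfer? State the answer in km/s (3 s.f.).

r₁ = 6.532×10⁷ km = 6.532×10¹⁰ m.
r₂ = 3.484×10⁸ km = 3.484×10¹¹ m.
Transfer ellipse a_t = (r₁ + r₂)/2 = 2.069×10¹¹ m.
At r₁: circular v_c1 = √(μ/r₁) = 45070 m/s; transfer-perihelion v_p = √[μ(2/r₁ − 1/a_t)] = 58490 m/s.
Δv₁ = v_p − v_c1 = 13420 m/s.
At r₂: circular v_c2 = √(μ/r₂) = 19520 m/s; transfer-aphelion v_a = √[μ(2/r₂ − 1/a_t)] = 10970 m/s.
Δv₂ = v_c2 − v_a = 8549 m/s.
Total Δv = Δv₁ + Δv₂ = 21970 m/s = 21.97 km/s.

Δv_total ≈ 22.0 km/s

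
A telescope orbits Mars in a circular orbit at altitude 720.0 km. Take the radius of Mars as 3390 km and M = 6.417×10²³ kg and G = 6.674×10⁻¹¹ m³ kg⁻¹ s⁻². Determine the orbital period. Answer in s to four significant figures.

T ≈ 8000 s

μ = GM = 6.674×10⁻¹¹ × 6.417×10²³ = 4.283×10¹³ m³/s².
r = 3390 + 720.0 = 4110.0 km = 4.1100×10⁶ m.
Kepler's third law: T = 2π√(r³/μ) = 2π√((4.110×10⁶)³ / 4.283×10¹³).
r³/μ = 1.621×10⁶ s², so T = 2π × 1.273×10³ = 8.000×10³ s.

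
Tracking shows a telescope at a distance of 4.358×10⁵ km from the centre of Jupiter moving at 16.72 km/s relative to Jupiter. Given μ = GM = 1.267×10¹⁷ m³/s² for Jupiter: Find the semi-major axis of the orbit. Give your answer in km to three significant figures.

a ≈ 4.20×10⁵ km

r = 4.358×10⁸ m.
Vis-viva rearranged: 1/a = 2/r − v²/μ = 4.589×10⁻⁹ − 2.206×10⁻⁹ = 2.383×10⁻⁹ m⁻¹.
a = 4.197×10⁸ m = 4.1967×10⁵ km.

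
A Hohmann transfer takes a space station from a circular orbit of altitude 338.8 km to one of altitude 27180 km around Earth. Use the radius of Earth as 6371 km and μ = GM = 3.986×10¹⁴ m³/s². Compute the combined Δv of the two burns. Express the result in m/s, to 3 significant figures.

Δv_total ≈ 3700 m/s

r₁ = 6371 + 338.8 = 6709.8 km = 6.7098×10⁶ m.
r₂ = 6371 + 27180 = 33551 km = 3.3551×10⁷ m.
Transfer ellipse a_t = (r₁ + r₂)/2 = 2.013×10⁷ m.
At r₁: circular v_c1 = √(μ/r₁) = 7708 m/s; transfer-perigee v_p = √[μ(2/r₁ − 1/a_t)] = 9950 m/s.
Δv₁ = v_p − v_c1 = 2243 m/s.
At r₂: circular v_c2 = √(μ/r₂) = 3447 m/s; transfer-apogee v_a = √[μ(2/r₂ − 1/a_t)] = 1990 m/s.
Δv₂ = v_c2 − v_a = 1457 m/s.
Total Δv = Δv₁ + Δv₂ = 3700 m/s.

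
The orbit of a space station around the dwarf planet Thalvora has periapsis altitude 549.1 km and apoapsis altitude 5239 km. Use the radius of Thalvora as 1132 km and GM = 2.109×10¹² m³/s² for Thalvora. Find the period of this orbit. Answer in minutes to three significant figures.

r_p = 1132 + 549.1 = 1681.1 km = 1.6811×10⁶ m.
r_a = 1132 + 5239 = 6371.0 km = 6.3710×10⁶ m.
Semi-major axis a = (r_p + r_a)/2 = (1681.1 + 6371.0)/2 = 4026.1 km = 4.026×10⁶ m.
By Kepler's third law T = 2π√(a³/μ) = 2π × 5.563×10³ = 3.495×10⁴ s.
= 582.5 minutes.

T ≈ 583 minutes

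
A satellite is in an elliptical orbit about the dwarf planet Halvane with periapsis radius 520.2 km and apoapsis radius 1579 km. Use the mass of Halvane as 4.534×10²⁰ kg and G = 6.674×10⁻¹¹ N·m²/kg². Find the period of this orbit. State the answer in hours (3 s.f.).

T ≈ 10.8 hours

μ = GM = 6.674×10⁻¹¹ × 4.534×10²⁰ = 3.026×10¹⁰ m³/s².
Semi-major axis a = (r_p + r_a)/2 = (520.20 + 1579.0)/2 = 1049.6 km = 1.050×10⁶ m.
By Kepler's third law T = 2π√(a³/μ) = 2π × 6.182×10³ = 3.884×10⁴ s.
= 10.79 hours.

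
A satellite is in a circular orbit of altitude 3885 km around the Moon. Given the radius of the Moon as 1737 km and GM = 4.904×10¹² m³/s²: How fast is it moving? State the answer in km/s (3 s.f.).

r = 1737 + 3885 = 5622.0 km = 5.6220×10⁶ m.
For a circular orbit v = √(μ/r) = √(4.904×10¹² / 5.622×10⁶) = √(8.723×10⁵) = 934.0 m/s.
That is 0.934 km/s.

v ≈ 0.934 km/s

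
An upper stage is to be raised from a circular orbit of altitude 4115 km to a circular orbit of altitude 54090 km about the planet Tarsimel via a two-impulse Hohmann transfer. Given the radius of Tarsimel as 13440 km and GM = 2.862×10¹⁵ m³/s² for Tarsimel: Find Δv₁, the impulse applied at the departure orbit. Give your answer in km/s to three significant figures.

r₁ = 13440 + 4115 = 17555 km = 1.7555×10⁷ m.
r₂ = 13440 + 54090 = 67530 km = 6.7530×10⁷ m.
Transfer ellipse a_t = (r₁ + r₂)/2 = 4.254×10⁷ m.
At r₁: circular v_c1 = √(μ/r₁) = 12770 m/s; transfer-periapsis v_p = √[μ(2/r₁ − 1/a_t)] = 16090 m/s.
Δv₁ = v_p − v_c1 = 3319 m/s.
= 3.319 km/s.

Δv ≈ 3.32 km/s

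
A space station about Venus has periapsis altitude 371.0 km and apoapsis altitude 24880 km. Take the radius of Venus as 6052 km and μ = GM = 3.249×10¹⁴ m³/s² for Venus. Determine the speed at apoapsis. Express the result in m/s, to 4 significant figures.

v ≈ 1901 m/s

r_p = 6052 + 371.0 = 6423.0 km = 6.4230×10⁶ m.
r_a = 6052 + 24880 = 30932 km = 3.0932×10⁷ m.
Semi-major axis a = (r_p + r_a)/2 = 18678 km = 1.868×10⁷ m.
Vis-viva: v² = μ(2/r − 1/a) = 3.249×10¹⁴ × (6.466×10⁻⁸ − 5.354×10⁻⁸) = 3.612×10⁶ m²/s².
v = 1901 m/s.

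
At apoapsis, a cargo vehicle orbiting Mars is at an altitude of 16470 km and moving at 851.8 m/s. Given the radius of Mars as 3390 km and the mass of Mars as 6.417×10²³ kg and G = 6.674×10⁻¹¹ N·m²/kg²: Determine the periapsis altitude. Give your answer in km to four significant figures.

μ = GM = 6.674×10⁻¹¹ × 6.417×10²³ = 4.283×10¹³ m³/s².
r_a = 3390 + 16470 = 19860 km = 1.986×10⁷ m.
Specific energy ε = v²/2 − μ/r = -1.794×10⁶ J/kg, so a = −μ/(2ε) = 1.194×10⁷ m.
The apsides satisfy r_p + r_a = 2a, so the periapsis radius is 2a − r_a = 4.017×10⁶ m = 4016.8 km.
Periapsis altitude = 4016.8 − 3390 = 626.82 km.

periapsis altitude ≈ 626.8 km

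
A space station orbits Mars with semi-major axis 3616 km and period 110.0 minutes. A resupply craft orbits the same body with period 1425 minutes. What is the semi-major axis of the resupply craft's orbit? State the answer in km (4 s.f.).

Kepler's third law: a³ ∝ T², so a₂ = a₁ (T₂/T₁)^(2/3).
T₂/T₁ = 12.95, (T₂/T₁)^(2/3) = 5.516.
a₂ = 3616 × 5.516 = 19950 km.

a₂ ≈ 19950 km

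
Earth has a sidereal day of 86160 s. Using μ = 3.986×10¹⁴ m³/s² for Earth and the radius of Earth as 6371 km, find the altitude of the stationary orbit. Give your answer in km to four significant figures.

h_sync ≈ 35790 km

A synchronous orbit has period T, so by Kepler's third law a = (μT²/4π²)^(1/3).
μT²/4π² = 3.986×10¹⁴ × (8.616×10⁴)² / 39.48 = 7.495×10²² m³.
a = 4.216×10⁷ m = 42163 km.
Altitude h = a − R = 42163 − 6371 = 35792 km.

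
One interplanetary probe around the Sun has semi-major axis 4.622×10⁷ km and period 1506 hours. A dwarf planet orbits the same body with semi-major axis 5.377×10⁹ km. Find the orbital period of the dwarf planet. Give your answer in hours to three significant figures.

T₂ ≈ 1.89×10⁶ hours

Kepler's third law: T² ∝ a³, so T₂ = T₁ (a₂/a₁)^(3/2).
a₂/a₁ = 116.3, (a₂/a₁)^(3/2) = 1255.
T₂ = 1506 × 1255 = 1.890×10⁶ hours.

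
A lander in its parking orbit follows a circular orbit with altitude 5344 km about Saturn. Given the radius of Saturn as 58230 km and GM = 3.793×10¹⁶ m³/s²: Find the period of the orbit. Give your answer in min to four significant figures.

T ≈ 272.6 min

r = 58230 + 5344 = 63574 km = 6.3574×10⁷ m.
Kepler's third law: T = 2π√(r³/μ) = 2π√((6.357×10⁷)³ / 3.793×10¹⁶).
r³/μ = 6.774×10⁶ s², so T = 2π × 2.603×10³ = 1.635×10⁴ s.
Converting: 1.635×10⁴ s ÷ 60.00 = 272.6 min.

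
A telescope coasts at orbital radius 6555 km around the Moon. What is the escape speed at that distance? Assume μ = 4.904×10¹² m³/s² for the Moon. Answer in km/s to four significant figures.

r = 6555 km = 6.555×10⁶ m.
Escape speed v_esc = √(2μ/r) = √(2 × 4.904×10¹² / 6.555×10⁶) = √(1.496×10⁶) = 1223 m/s.
= 1.223 km/s.

v_esc ≈ 1.223 km/s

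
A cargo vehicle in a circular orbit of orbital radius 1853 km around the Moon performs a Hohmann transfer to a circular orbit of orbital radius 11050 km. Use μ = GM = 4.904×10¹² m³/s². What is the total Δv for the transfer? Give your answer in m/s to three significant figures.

Δv_total ≈ 811 m/s

r₁ = 1853 km = 1.853×10⁶ m.
r₂ = 11050 km = 1.105×10⁷ m.
Transfer ellipse a_t = (r₁ + r₂)/2 = 6.452×10⁶ m.
At r₁: circular v_c1 = √(μ/r₁) = 1627 m/s; transfer-perilune v_p = √[μ(2/r₁ − 1/a_t)] = 2129 m/s.
Δv₁ = v_p − v_c1 = 502.2 m/s.
At r₂: circular v_c2 = √(μ/r₂) = 666.2 m/s; transfer-apolune v_a = √[μ(2/r₂ − 1/a_t)] = 357.0 m/s.
Δv₂ = v_c2 − v_a = 309.2 m/s.
Total Δv = Δv₁ + Δv₂ = 811.4 m/s.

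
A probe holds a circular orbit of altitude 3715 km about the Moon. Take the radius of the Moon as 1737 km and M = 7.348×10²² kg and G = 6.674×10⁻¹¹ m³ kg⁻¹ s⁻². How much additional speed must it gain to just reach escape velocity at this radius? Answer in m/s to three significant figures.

Δv ≈ 393 m/s

μ = GM = 6.674×10⁻¹¹ × 7.348×10²² = 4.904×10¹² m³/s².
r = 1737 + 3715 = 5452.0 km = 5.4520×10⁶ m.
Circular speed v_c = √(μ/r) = 948.4 m/s.
Escape speed v_esc = √(2μ/r) = √2 × v_c = 1341 m/s.
Δv = v_esc − v_c = 392.8 m/s.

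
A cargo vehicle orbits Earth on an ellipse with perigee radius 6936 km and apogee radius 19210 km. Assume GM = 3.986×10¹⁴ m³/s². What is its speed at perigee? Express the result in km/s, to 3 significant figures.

Semi-major axis a = (r_p + r_a)/2 = 13073 km = 1.307×10⁷ m.
Vis-viva: v² = μ(2/r − 1/a) = 3.986×10¹⁴ × (2.884×10⁻⁷ − 7.649×10⁻⁸) = 8.445×10⁷ m²/s².
v = 9189 m/s = 9.189 km/s.

v ≈ 9.19 km/s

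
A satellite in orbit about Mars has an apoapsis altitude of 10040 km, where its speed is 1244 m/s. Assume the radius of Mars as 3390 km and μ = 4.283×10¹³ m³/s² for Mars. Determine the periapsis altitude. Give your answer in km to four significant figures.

r_a = 3390 + 10040 = 13430 km = 1.343×10⁷ m.
Specific energy ε = v²/2 − μ/r = -2.415×10⁶ J/kg, so a = −μ/(2ε) = 8.866×10⁶ m.
The apsides satisfy r_p + r_a = 2a, so the periapsis radius is 2a − r_a = 4.302×10⁶ m = 4302.3 km.
Periapsis altitude = 4302.3 − 3390 = 912.34 km.

periapsis altitude ≈ 912.3 km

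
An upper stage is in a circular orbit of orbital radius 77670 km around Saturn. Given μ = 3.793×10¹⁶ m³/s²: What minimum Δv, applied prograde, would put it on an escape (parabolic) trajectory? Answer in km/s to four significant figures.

r = 77670 km = 7.767×10⁷ m.
Circular speed v_c = √(μ/r) = 22100 m/s.
Escape speed v_esc = √(2μ/r) = √2 × v_c = 31250 m/s.
Δv = v_esc − v_c = 9154 m/s = 9.154 km/s.

Δv ≈ 9.154 km/s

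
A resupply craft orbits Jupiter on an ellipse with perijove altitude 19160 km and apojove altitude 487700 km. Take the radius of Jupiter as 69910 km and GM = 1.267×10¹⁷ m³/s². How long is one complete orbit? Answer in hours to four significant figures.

r_p = 69910 + 19160 = 89070 km = 8.9070×10⁷ m.
r_a = 69910 + 487700 = 557610 km = 5.5761×10⁸ m.
Semi-major axis a = (r_p + r_a)/2 = (89070 + 5.5761×10⁵)/2 = 3.2334×10⁵ km = 3.233×10⁸ m.
By Kepler's third law T = 2π√(a³/μ) = 2π × 1.633×10⁴ = 1.026×10⁵ s.
= 28.51 hours.

T ≈ 28.51 hours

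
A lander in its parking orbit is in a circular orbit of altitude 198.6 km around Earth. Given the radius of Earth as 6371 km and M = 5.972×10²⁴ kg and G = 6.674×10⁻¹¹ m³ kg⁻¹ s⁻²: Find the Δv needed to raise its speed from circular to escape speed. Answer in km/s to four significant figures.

Δv ≈ 3.226 km/s

μ = GM = 6.674×10⁻¹¹ × 5.972×10²⁴ = 3.986×10¹⁴ m³/s².
r = 6371 + 198.6 = 6569.6 km = 6.5696×10⁶ m.
Circular speed v_c = √(μ/r) = 7789 m/s.
Escape speed v_esc = √(2μ/r) = √2 × v_c = 11020 m/s.
Δv = v_esc − v_c = 3226 m/s = 3.226 km/s.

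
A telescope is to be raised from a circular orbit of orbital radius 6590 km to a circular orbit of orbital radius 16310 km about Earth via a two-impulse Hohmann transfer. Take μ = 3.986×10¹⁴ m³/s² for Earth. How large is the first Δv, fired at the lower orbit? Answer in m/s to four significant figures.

r₁ = 6590 km = 6.590×10⁶ m.
r₂ = 16310 km = 1.631×10⁷ m.
Transfer ellipse a_t = (r₁ + r₂)/2 = 1.145×10⁷ m.
At r₁: circular v_c1 = √(μ/r₁) = 7777 m/s; transfer-perigee v_p = √[μ(2/r₁ − 1/a_t)] = 9282 m/s.
Δv₁ = v_p − v_c1 = 1505 m/s.

Δv ≈ 1505 m/s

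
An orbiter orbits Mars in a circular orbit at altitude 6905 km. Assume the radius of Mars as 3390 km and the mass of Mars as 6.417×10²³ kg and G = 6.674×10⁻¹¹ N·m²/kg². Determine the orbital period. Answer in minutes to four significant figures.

T ≈ 528.6 minutes

μ = GM = 6.674×10⁻¹¹ × 6.417×10²³ = 4.283×10¹³ m³/s².
r = 3390 + 6905 = 10295 km = 1.0295×10⁷ m.
Kepler's third law: T = 2π√(r³/μ) = 2π√((1.030×10⁷)³ / 4.283×10¹³).
r³/μ = 2.548×10⁷ s², so T = 2π × 5.048×10³ = 3.171×10⁴ s.
Converting: 3.171×10⁴ s ÷ 60.00 = 528.6 minutes.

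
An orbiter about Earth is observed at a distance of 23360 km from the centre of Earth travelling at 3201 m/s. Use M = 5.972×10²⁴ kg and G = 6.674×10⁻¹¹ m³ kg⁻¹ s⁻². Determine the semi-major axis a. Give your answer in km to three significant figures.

a ≈ 16700 km

μ = GM = 6.674×10⁻¹¹ × 5.972×10²⁴ = 3.986×10¹⁴ m³/s².
r = 2.336×10⁷ m.
Vis-viva rearranged: 1/a = 2/r − v²/μ = 8.562×10⁻⁸ − 2.571×10⁻⁸ = 5.991×10⁻⁸ m⁻¹.
a = 1.669×10⁷ m = 16692 km.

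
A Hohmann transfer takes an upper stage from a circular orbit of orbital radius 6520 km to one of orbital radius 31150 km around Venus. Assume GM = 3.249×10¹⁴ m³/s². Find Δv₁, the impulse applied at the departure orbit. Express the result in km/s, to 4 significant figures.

r₁ = 6520 km = 6.520×10⁶ m.
r₂ = 31150 km = 3.115×10⁷ m.
Transfer ellipse a_t = (r₁ + r₂)/2 = 1.884×10⁷ m.
At r₁: circular v_c1 = √(μ/r₁) = 7059 m/s; transfer-periapsis v_p = √[μ(2/r₁ − 1/a_t)] = 9078 m/s.
Δv₁ = v_p − v_c1 = 2019 m/s.
= 2.019 km/s.

Δv ≈ 2.019 km/s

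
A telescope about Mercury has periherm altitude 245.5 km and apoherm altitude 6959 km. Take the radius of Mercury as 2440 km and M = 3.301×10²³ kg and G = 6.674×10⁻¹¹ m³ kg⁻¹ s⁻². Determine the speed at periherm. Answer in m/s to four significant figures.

μ = GM = 6.674×10⁻¹¹ × 3.301×10²³ = 2.203×10¹³ m³/s².
r_p = 2440 + 245.5 = 2685.5 km = 2.6855×10⁶ m.
r_a = 2440 + 6959 = 9399.0 km = 9.3990×10⁶ m.
Semi-major axis a = (r_p + r_a)/2 = 6042.2 km = 6.042×10⁶ m.
Vis-viva: v² = μ(2/r − 1/a) = 2.203×10¹³ × (7.447×10⁻⁷ − 1.655×10⁻⁷) = 1.276×10⁷ m²/s².
v = 3572 m/s.

v ≈ 3572 m/s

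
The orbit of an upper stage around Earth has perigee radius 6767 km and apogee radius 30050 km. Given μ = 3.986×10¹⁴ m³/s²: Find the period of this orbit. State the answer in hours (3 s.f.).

T ≈ 6.90 hours

Semi-major axis a = (r_p + r_a)/2 = (6767.0 + 30050)/2 = 18408 km = 1.841×10⁷ m.
By Kepler's third law T = 2π√(a³/μ) = 2π × 3.956×10³ = 2.486×10⁴ s.
= 6.905 hours.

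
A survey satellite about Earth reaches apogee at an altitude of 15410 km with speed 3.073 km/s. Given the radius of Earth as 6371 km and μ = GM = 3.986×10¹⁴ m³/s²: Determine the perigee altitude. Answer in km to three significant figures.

r_a = 6371 + 15410 = 21781 km = 2.178×10⁷ m.
Specific energy ε = v²/2 − μ/r = -1.358×10⁷ J/kg, so a = −μ/(2ε) = 1.468×10⁷ m.
The apsides satisfy r_p + r_a = 2a, so the perigee radius is 2a − r_a = 7.574×10⁶ m = 7573.8 km.
Perigee altitude = 7573.8 − 6371 = 1202.8 km.

perigee altitude ≈ 1200 km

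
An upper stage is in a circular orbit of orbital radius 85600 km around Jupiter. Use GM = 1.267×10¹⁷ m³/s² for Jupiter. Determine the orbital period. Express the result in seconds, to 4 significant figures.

T ≈ 13980 seconds

r = 85600 km = 8.560×10⁷ m.
Kepler's third law: T = 2π√(r³/μ) = 2π√((8.560×10⁷)³ / 1.267×10¹⁷).
r³/μ = 4.950×10⁶ s², so T = 2π × 2.225×10³ = 1.398×10⁴ s.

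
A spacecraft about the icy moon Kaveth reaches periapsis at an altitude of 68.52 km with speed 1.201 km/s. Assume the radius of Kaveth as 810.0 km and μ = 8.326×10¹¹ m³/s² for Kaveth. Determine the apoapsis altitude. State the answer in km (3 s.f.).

apoapsis altitude ≈ 1990 km

r_p = 810.0 + 68.52 = 878.52 km = 8.785×10⁵ m.
Specific energy ε = v²/2 − μ/r = -2.265×10⁵ J/kg, so a = −μ/(2ε) = 1.838×10⁶ m.
The apsides satisfy r_p + r_a = 2a, so the apoapsis radius is 2a − r_p = 2.797×10⁶ m = 2796.9 km.
Apoapsis altitude = 2796.9 − 810.0 = 1986.9 km.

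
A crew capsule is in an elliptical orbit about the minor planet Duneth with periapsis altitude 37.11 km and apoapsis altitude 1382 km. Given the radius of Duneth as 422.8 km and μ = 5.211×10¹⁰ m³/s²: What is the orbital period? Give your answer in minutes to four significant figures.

r_p = 422.8 + 37.11 = 459.91 km = 4.5991×10⁵ m.
r_a = 422.8 + 1382 = 1804.8 km = 1.8048×10⁶ m.
Semi-major axis a = (r_p + r_a)/2 = (459.91 + 1804.8)/2 = 1132.4 km = 1.132×10⁶ m.
By Kepler's third law T = 2π√(a³/μ) = 2π × 5.279×10³ = 3.317×10⁴ s.
= 552.8 minutes.

T ≈ 552.8 minutes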